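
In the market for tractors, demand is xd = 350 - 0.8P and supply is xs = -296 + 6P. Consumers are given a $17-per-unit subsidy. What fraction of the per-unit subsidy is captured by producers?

Pre-subsidy: 350 - 0.8P = -296 + 6P gives P* = 95, x* = 274.
With the rebate, buyers effectively pay Pb = Ps − 17, where Ps is the price sellers receive.
Demand in terms of Ps becomes xd = 350 − 0.8(Ps − 17) = 363.6 - 0.8Ps. Setting this equal to supply: 363.6 - 0.8Ps = -296 + 6Ps, so Ps = 97.
Buyers pay Pb = 97 − 17 = 80; x' = -296 + 6·97 = 286.
Buyers' price falls by P* − Pb = 95 − 80 = 15; sellers' price rises by Ps − P* = 97 − 95 = 2.
So producers capture 2/17 = 2/17 of each unit of subsidy.

Producer share = 2/17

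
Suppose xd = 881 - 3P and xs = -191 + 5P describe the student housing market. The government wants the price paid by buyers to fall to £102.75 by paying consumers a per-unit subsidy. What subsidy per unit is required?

At a buyer price of 102.75, quantity demanded is 881 − 3·102.75 = 572.75.
Sellers supply 572.75 only when they receive Ps with -191 + 5·Ps = 572.75, i.e. Ps = 152.75.
s = Ps − Pb = 152.75 − 102.75 = 50.

Required subsidy s = £50 per unit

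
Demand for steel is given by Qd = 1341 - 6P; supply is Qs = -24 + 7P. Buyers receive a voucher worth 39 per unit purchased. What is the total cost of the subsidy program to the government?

Pre-subsidy: 1341 - 6P = -24 + 7P gives P* = 105, Q* = 711.
With the rebate, buyers effectively pay Pb = Ps − 39, where Ps is the price sellers receive.
Demand in terms of Ps becomes Qd = 1341 − 6(Ps − 39) = 1575 - 6Ps. Setting this equal to supply: 1575 - 6Ps = -24 + 7Ps, so Ps = 123.
Buyers pay Pb = 123 − 39 = 84; Q' = -24 + 7·123 = 837.
Government outlay = subsidy × quantity = 39 × 837 = 32643.

Government cost = 32643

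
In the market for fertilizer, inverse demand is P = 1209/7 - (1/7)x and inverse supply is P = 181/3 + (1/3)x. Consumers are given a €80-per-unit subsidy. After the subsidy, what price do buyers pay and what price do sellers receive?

Buyers pay €115; sellers receive €195

Pre-subsidy: 1209/7 - (1/7)x = 181/3 + (1/3)x gives x* = 236 and P* = 139.
With the rebate, buyers effectively pay Pb = Ps − 80, where Ps is the price sellers receive.
On the curves, Pb = 1209/7 - (1/7)x and Ps = 181/3 + (1/3)x; the wedge Ps − Pb = 80 gives 181/3 + (1/3)x − (1209/7 - (1/7)x) = 80, so x' = 404.
Then Pb = 1209/7 − (1/7)·404 = 115 and Ps = 181/3 + (1/3)·404 = 195.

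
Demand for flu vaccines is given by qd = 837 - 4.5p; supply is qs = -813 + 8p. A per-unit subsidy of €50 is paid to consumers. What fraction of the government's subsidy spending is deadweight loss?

DWL / government spending = 8/43

Pre-subsidy: 837 - 4.5p = -813 + 8p gives p* = 132, q* = 243.
With the rebate, buyers effectively pay pb = ps − 50, where ps is the price sellers receive.
Demand in terms of ps becomes qd = 837 − 4.5(ps − 50) = 1062 - 4.5ps. Setting this equal to supply: 1062 - 4.5ps = -813 + 8ps, so ps = 150.
Buyers pay pb = 150 − 50 = 100; q' = -813 + 8·150 = 387.
ΔCS = ½(243 + 387)(132 − 100) = 10080; ΔPS = ½(243 + 387)(150 − 132) = 5670.
Government spending = 50 × 387 = 19350.
DWL = ½ × 50 × (387 − 243) = 3600; fraction = 3600 / 19350 = 8/43.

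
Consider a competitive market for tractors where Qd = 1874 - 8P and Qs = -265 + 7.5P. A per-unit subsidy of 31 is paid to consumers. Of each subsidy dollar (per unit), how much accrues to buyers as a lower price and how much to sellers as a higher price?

Buyers gain 15 per unit; sellers gain 16 per unit

Pre-subsidy: 1874 - 8P = -265 + 7.5P gives P* = 138, Q* = 770.
With the rebate, buyers effectively pay Pb = Ps − 31, where Ps is the price sellers receive.
Demand in terms of Ps becomes Qd = 1874 − 8(Ps − 31) = 2122 - 8Ps. Setting this equal to supply: 2122 - 8Ps = -265 + 7.5Ps, so Ps = 154.
Buyers pay Pb = 154 − 31 = 123; Q' = -265 + 7.5·154 = 890.
Buyers' price falls by P* − Pb = 138 − 123 = 15; sellers' price rises by Ps − P* = 154 − 138 = 16.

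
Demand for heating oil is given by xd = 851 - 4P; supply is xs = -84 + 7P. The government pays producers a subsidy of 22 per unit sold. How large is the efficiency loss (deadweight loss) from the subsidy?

Pre-subsidy: 851 - 4P = -84 + 7P gives P* = 85, x* = 511.
With the subsidy, sellers receive Ps = Pb + 22 for each unit, where Pb is the price buyers pay.
Supply in terms of Pb becomes xs = -84 + 7(Pb + 22) = 70 + 7Pb. Setting this equal to demand: 851 - 4Pb = 70 + 7Pb, so Pb = 71.
Sellers receive Ps = 71 + 22 = 93; x' = 851 − 4·71 = 567.
The subsidy expands output by 567 − 511 = 56 past the efficient level; on those units the gap between marginal cost and willingness to pay runs from 0 up to 22.
DWL = ½ × 22 × 56 = 616.

Deadweight loss = 616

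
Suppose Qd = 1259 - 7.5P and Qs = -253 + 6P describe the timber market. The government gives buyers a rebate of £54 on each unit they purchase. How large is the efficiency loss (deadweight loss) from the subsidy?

Pre-subsidy: 1259 - 7.5P = -253 + 6P gives P* = 112, Q* = 419.
With the rebate, buyers effectively pay Pb = Ps − 54, where Ps is the price sellers receive.
Demand in terms of Ps becomes Qd = 1259 − 7.5(Ps − 54) = 1664 - 7.5Ps. Setting this equal to supply: 1664 - 7.5Ps = -253 + 6Ps, so Ps = 142.
Buyers pay Pb = 142 − 54 = 88; Q' = -253 + 6·142 = 599.
The subsidy expands output by 599 − 419 = 180 past the efficient level; on those units the gap between marginal cost and willingness to pay runs from 0 up to 54.
DWL = ½ × 54 × 180 = 4860.

Deadweight loss = £4860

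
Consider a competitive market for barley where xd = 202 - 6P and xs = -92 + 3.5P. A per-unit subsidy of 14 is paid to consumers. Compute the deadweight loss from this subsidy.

Deadweight loss = 4116/19

Pre-subsidy: 202 - 6P = -92 + 3.5P gives P* = 588/19, x* = 310/19.
With the rebate, buyers effectively pay Pb = Ps − 14, where Ps is the price sellers receive.
Demand in terms of Ps becomes xd = 202 − 6(Ps − 14) = 286 - 6Ps. Setting this equal to supply: 286 - 6Ps = -92 + 3.5Ps, so Ps = 756/19.
Buyers pay Pb = 756/19 − 14 = 490/19; x' = -92 + 3.5·(756/19) = 898/19.
The subsidy expands output by 898/19 − 310/19 = 588/19 past the efficient level; on those units the gap between marginal cost and willingness to pay runs from 0 up to 14.
DWL = ½ × 14 × 588/19 = 4116/19.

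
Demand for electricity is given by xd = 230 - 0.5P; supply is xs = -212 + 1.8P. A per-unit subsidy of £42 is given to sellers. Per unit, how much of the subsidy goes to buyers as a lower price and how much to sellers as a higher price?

Pre-subsidy: 230 - 0.5P = -212 + 1.8P gives P* = 4420/23, x* = 3080/23.
With the subsidy, sellers receive Ps = Pb + 42 for each unit, where Pb is the price buyers pay.
Supply in terms of Pb becomes xs = -212 + 1.8(Pb + 42) = -136.4 + 1.8Pb. Setting this equal to demand: 230 - 0.5Pb = -136.4 + 1.8Pb, so Pb = 3664/23.
Sellers receive Ps = 3664/23 + 42 = 4630/23; x' = 230 − 0.5·(3664/23) = 3458/23.
Buyers' price falls by P* − Pb = 4420/23 − 3664/23 = 756/23; sellers' price rises by Ps − P* = 4630/23 − 4420/23 = 210/23.

Buyers gain 756/23 per unit; sellers gain 210/23 per unit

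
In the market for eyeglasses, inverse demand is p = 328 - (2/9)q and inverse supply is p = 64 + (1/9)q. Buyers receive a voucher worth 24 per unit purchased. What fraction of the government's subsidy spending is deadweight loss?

Pre-subsidy: 328 - (2/9)q = 64 + (1/9)q gives q* = 792 and p* = 152.
With the rebate, buyers effectively pay pb = ps − 24, where ps is the price sellers receive.
On the curves, pb = 328 - (2/9)q and ps = 64 + (1/9)q; the wedge ps − pb = 24 gives 64 + (1/9)q − (328 - (2/9)q) = 24, so q' = 864.
Then pb = 328 − (2/9)·864 = 136 and ps = 64 + (1/9)·864 = 160.
ΔCS = ½(792 + 864)(152 − 136) = 13248; ΔPS = ½(792 + 864)(160 − 152) = 6624.
Government spending = 24 × 864 = 20736.
DWL = ½ × 24 × (864 − 792) = 864; fraction = 864 / 20736 = 1/24.

DWL / government spending = 1/24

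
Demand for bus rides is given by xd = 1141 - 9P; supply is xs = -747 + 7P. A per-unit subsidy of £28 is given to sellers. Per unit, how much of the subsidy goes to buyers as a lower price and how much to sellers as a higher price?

Pre-subsidy: 1141 - 9P = -747 + 7P gives P* = 118, x* = 79.
With the subsidy, sellers receive Ps = Pb + 28 for each unit, where Pb is the price buyers pay.
Supply in terms of Pb becomes xs = -747 + 7(Pb + 28) = -551 + 7Pb. Setting this equal to demand: 1141 - 9Pb = -551 + 7Pb, so Pb = 105.75.
Sellers receive Ps = 105.75 + 28 = 133.75; x' = 1141 − 9·105.75 = 189.25.
Buyers' price falls by P* − Pb = 118 − 105.75 = 12.25; sellers' price rises by Ps − P* = 133.75 − 118 = 15.75.

Buyers gain £12.25 per unit; sellers gain £15.75 per unit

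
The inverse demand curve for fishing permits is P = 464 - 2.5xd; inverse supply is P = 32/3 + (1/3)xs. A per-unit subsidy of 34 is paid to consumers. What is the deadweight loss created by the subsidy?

Deadweight loss = 204

Pre-subsidy: 464 - 2.5x = 32/3 + (1/3)x gives x* = 160 and P* = 64.
With the rebate, buyers effectively pay Pb = Ps − 34, where Ps is the price sellers receive.
On the curves, Pb = 464 - 2.5x and Ps = 32/3 + (1/3)x; the wedge Ps − Pb = 34 gives 32/3 + (1/3)x − (464 - 2.5x) = 34, so x' = 172.
Then Pb = 464 − 2.5·172 = 34 and Ps = 32/3 + (1/3)·172 = 68.
The subsidy expands output by 172 − 160 = 12 past the efficient level; on those units the gap between marginal cost and willingness to pay runs from 0 up to 34.
DWL = ½ × 34 × 12 = 204.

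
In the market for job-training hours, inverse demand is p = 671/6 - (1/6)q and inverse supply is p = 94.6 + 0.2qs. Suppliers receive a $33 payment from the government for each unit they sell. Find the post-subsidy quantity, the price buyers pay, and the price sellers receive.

Pre-subsidy: 671/6 - (1/6)q = 94.6 + 0.2q gives q* = 47 and p* = 104.
With the subsidy, sellers receive ps = pb + 33 for each unit, where pb is the price buyers pay.
On the curves, pb = 671/6 - (1/6)q and ps = 94.6 + 0.2q; the wedge ps − pb = 33 gives 94.6 + 0.2q − (671/6 - (1/6)q) = 33, so q' = 137.
Then pb = 671/6 − (1/6)·137 = 89 and ps = 94.6 + 0.2·137 = 122.

q' = 137; buyers pay $89; sellers receive $122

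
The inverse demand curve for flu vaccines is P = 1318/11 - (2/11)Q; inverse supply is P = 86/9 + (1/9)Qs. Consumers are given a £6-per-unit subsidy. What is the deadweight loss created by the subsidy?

Deadweight loss = 1782/29

Pre-subsidy: 1318/11 - (2/11)Q = 86/9 + (1/9)Q gives Q* = 10916/29 and P* = 1490/29.
With the rebate, buyers effectively pay Pb = Ps − 6, where Ps is the price sellers receive.
On the curves, Pb = 1318/11 - (2/11)Q and Ps = 86/9 + (1/9)Q; the wedge Ps − Pb = 6 gives 86/9 + (1/9)Q − (1318/11 - (2/11)Q) = 6, so Q' = 11510/29.
Then Pb = 1318/11 − (2/11)·(11510/29) = 1382/29 and Ps = 86/9 + (1/9)·(11510/29) = 1556/29.
The subsidy expands output by 11510/29 − 10916/29 = 594/29 past the efficient level; on those units the gap between marginal cost and willingness to pay runs from 0 up to 6.
DWL = ½ × 6 × 594/29 = 1782/29.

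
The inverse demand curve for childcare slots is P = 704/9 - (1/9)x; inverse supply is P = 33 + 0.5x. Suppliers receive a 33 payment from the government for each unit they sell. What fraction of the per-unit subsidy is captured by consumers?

Pre-subsidy: 704/9 - (1/9)x = 33 + 0.5x gives x* = 74 and P* = 70.
With the subsidy, sellers receive Ps = Pb + 33 for each unit, where Pb is the price buyers pay.
On the curves, Pb = 704/9 - (1/9)x and Ps = 33 + 0.5x; the wedge Ps − Pb = 33 gives 33 + 0.5x − (704/9 - (1/9)x) = 33, so x' = 128.
Then Pb = 704/9 − (1/9)·128 = 64 and Ps = 33 + 0.5·128 = 97.
Buyers' price falls by P* − Pb = 70 − 64 = 6; sellers' price rises by Ps − P* = 97 − 70 = 27.
So consumers capture 6/33 = 2/11 of each unit of subsidy.

Consumer share = 2/11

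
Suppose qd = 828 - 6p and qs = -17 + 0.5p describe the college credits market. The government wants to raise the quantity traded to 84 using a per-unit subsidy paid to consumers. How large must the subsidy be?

Required subsidy s = 78 per unit

At q = 84, invert demand for the buyer price: pb = (828 − 84)/6 = 124; invert supply for the seller price: ps = (84 − (-17))/0.5 = 202.
The subsidy must fill the gap: s = ps − pb = 202 − 124 = 78.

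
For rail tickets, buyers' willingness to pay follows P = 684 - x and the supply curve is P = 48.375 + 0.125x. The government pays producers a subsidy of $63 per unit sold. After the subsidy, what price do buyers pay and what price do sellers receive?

Pre-subsidy: 684 - x = 48.375 + 0.125x gives x* = 565 and P* = 119.
With the subsidy, sellers receive Ps = Pb + 63 for each unit, where Pb is the price buyers pay.
On the curves, Pb = 684 - x and Ps = 48.375 + 0.125x; the wedge Ps − Pb = 63 gives 48.375 + 0.125x − (684 - x) = 63, so x' = 621.
Then Pb = 684 − 1·621 = 63 and Ps = 48.375 + 0.125·621 = 126.

Buyers pay $63; sellers receive $126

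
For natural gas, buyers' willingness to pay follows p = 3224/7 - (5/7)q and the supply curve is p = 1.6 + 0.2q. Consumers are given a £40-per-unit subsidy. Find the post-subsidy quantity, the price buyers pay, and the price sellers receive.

q' = 545.75; buyers pay £70.75; sellers receive £110.75

Pre-subsidy: 3224/7 - (5/7)q = 1.6 + 0.2q gives q* = 502 and p* = 102.
With the rebate, buyers effectively pay pb = ps − 40, where ps is the price sellers receive.
On the curves, pb = 3224/7 - (5/7)q and ps = 1.6 + 0.2q; the wedge ps − pb = 40 gives 1.6 + 0.2q − (3224/7 - (5/7)q) = 40, so q' = 545.75.
Then pb = 3224/7 − (5/7)·545.75 = 70.75 and ps = 1.6 + 0.2·545.75 = 110.75.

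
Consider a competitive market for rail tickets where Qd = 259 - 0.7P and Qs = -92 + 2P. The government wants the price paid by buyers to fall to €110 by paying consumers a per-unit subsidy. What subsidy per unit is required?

At a buyer price of 110, quantity demanded is 259 − 0.7·110 = 182.
Sellers supply 182 only when they receive Ps with -92 + 2·Ps = 182, i.e. Ps = 137.
s = Ps − Pb = 137 − 110 = 27.

Required subsidy s = €27 per unit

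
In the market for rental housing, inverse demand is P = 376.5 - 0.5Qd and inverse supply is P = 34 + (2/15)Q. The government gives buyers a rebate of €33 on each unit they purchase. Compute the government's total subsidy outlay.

Pre-subsidy: 376.5 - 0.5Q = 34 + (2/15)Q gives Q* = 10275/19 and P* = 2016/19.
With the rebate, buyers effectively pay Pb = Ps − 33, where Ps is the price sellers receive.
On the curves, Pb = 376.5 - 0.5Q and Ps = 34 + (2/15)Q; the wedge Ps − Pb = 33 gives 34 + (2/15)Q − (376.5 - 0.5Q) = 33, so Q' = 11265/19.
Then Pb = 376.5 − 0.5·(11265/19) = 1521/19 and Ps = 34 + (2/15)·(11265/19) = 2148/19.
Government outlay = subsidy × quantity = 33 × 11265/19 = 371745/19.

Government cost = 371745/19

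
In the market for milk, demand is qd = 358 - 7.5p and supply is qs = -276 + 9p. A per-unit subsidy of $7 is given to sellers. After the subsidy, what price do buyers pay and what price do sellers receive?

Pre-subsidy: 358 - 7.5p = -276 + 9p gives p* = 1268/33, q* = 768/11.
With the subsidy, sellers receive ps = pb + 7 for each unit, where pb is the price buyers pay.
Supply in terms of pb becomes qs = -276 + 9(pb + 7) = -213 + 9pb. Setting this equal to demand: 358 - 7.5pb = -213 + 9pb, so pb = 1142/33.
Sellers receive ps = 1142/33 + 7 = 1373/33; q' = 358 − 7.5·(1142/33) = 1083/11.

Buyers pay 1142/33; sellers receive 1373/33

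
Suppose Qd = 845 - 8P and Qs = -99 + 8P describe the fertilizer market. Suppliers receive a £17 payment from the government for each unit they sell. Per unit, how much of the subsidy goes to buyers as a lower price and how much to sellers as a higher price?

Buyers gain £8.5 per unit; sellers gain £8.5 per unit

Pre-subsidy: 845 - 8P = -99 + 8P gives P* = 59, Q* = 373.
With the subsidy, sellers receive Ps = Pb + 17 for each unit, where Pb is the price buyers pay.
Supply in terms of Pb becomes Qs = -99 + 8(Pb + 17) = 37 + 8Pb. Setting this equal to demand: 845 - 8Pb = 37 + 8Pb, so Pb = 50.5.
Sellers receive Ps = 50.5 + 17 = 67.5; Q' = 845 − 8·50.5 = 441.
Buyers' price falls by P* − Pb = 59 − 50.5 = 8.5; sellers' price rises by Ps − P* = 67.5 − 59 = 8.5.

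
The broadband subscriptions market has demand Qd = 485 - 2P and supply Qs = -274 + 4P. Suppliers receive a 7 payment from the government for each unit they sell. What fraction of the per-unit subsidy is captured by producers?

Producer share = 1/3

Pre-subsidy: 485 - 2P = -274 + 4P gives P* = 126.5, Q* = 232.
With the subsidy, sellers receive Ps = Pb + 7 for each unit, where Pb is the price buyers pay.
Supply in terms of Pb becomes Qs = -274 + 4(Pb + 7) = -246 + 4Pb. Setting this equal to demand: 485 - 2Pb = -246 + 4Pb, so Pb = 731/6.
Sellers receive Ps = 731/6 + 7 = 773/6; Q' = 485 − 2·(731/6) = 724/3.
Buyers' price falls by P* − Pb = 126.5 − 731/6 = 14/3; sellers' price rises by Ps − P* = 773/6 − 126.5 = 7/3.
So producers capture (7/3)/7 = 1/3 of each unit of subsidy.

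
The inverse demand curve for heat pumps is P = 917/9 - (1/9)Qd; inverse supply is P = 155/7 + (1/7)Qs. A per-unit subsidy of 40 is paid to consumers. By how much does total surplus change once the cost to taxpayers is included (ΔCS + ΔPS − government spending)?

Net change in total surplus = -3150

Pre-subsidy: 917/9 - (1/9)Q = 155/7 + (1/7)Q gives Q* = 314 and P* = 67.
With the rebate, buyers effectively pay Pb = Ps − 40, where Ps is the price sellers receive.
On the curves, Pb = 917/9 - (1/9)Q and Ps = 155/7 + (1/7)Q; the wedge Ps − Pb = 40 gives 155/7 + (1/7)Q − (917/9 - (1/9)Q) = 40, so Q' = 471.5.
Then Pb = 917/9 − (1/9)·471.5 = 49.5 and Ps = 155/7 + (1/7)·471.5 = 89.5.
ΔCS = ½(314 + 471.5)(67 − 49.5) = 6873.125; ΔPS = ½(314 + 471.5)(89.5 − 67) = 8836.875.
Government spending = 40 × 471.5 = 18860.
Net change = 6873.125 + 8836.875 − 18860 = -3150. The loss equals the DWL triangle ½·40·157.5.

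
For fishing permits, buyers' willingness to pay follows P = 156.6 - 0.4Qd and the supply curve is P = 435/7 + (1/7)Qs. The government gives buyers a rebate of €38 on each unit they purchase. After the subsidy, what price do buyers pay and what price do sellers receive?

Buyers pay €59; sellers receive €97

Pre-subsidy: 156.6 - 0.4Q = 435/7 + (1/7)Q gives Q* = 174 and P* = 87.
With the rebate, buyers effectively pay Pb = Ps − 38, where Ps is the price sellers receive.
On the curves, Pb = 156.6 - 0.4Q and Ps = 435/7 + (1/7)Q; the wedge Ps − Pb = 38 gives 435/7 + (1/7)Q − (156.6 - 0.4Q) = 38, so Q' = 244.
Then Pb = 156.6 − 0.4·244 = 59 and Ps = 435/7 + (1/7)·244 = 97.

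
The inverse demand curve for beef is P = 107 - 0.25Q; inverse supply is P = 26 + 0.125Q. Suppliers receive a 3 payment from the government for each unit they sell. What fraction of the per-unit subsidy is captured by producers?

Pre-subsidy: 107 - 0.25Q = 26 + 0.125Q gives Q* = 216 and P* = 53.
With the subsidy, sellers receive Ps = Pb + 3 for each unit, where Pb is the price buyers pay.
On the curves, Pb = 107 - 0.25Q and Ps = 26 + 0.125Q; the wedge Ps − Pb = 3 gives 26 + 0.125Q − (107 - 0.25Q) = 3, so Q' = 224.
Then Pb = 107 − 0.25·224 = 51 and Ps = 26 + 0.125·224 = 54.
Buyers' price falls by P* − Pb = 53 − 51 = 2; sellers' price rises by Ps − P* = 54 − 53 = 1.
So producers capture 1/3 = 1/3 of each unit of subsidy.

Producer share = 1/3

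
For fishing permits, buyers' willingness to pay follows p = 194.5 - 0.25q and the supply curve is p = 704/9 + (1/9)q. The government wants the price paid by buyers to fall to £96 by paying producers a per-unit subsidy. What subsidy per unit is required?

Required subsidy s = £26 per unit

At a buyer price of 96, quantity demanded is 778 − 4·96 = 394.
Sellers supply 394 only when they receive ps = 704/9 + (1/9)·394 = 122.
s = ps − pb = 122 − 96 = 26.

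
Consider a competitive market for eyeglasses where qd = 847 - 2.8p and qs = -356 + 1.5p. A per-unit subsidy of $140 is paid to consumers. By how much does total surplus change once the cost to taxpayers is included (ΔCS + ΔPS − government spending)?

Net change in total surplus = -411600/43

Pre-subsidy: 847 - 2.8p = -356 + 1.5p gives p* = 12030/43, q* = 2737/43.
With the rebate, buyers effectively pay pb = ps − 140, where ps is the price sellers receive.
Demand in terms of ps becomes qd = 847 − 2.8(ps − 140) = 1239 - 2.8ps. Setting this equal to supply: 1239 - 2.8ps = -356 + 1.5ps, so ps = 15950/43.
Buyers pay pb = 15950/43 − 140 = 9930/43; q' = -356 + 1.5·(15950/43) = 8617/43.
ΔCS = ½(2737/43 + 8617/43)(12030/43 − 9930/43) = 11921700/1849; ΔPS = ½(2737/43 + 8617/43)(15950/43 − 12030/43) = 22253840/1849.
Government spending = 140 × 8617/43 = 1206380/43.
Net change = 11921700/1849 + 22253840/1849 − 1206380/43 = -411600/43. The loss equals the DWL triangle ½·140·5880/43.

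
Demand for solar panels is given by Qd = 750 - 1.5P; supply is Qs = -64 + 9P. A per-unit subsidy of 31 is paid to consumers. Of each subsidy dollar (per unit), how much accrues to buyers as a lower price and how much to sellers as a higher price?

Pre-subsidy: 750 - 1.5P = -64 + 9P gives P* = 1628/21, Q* = 4436/7.
With the rebate, buyers effectively pay Pb = Ps − 31, where Ps is the price sellers receive.
Demand in terms of Ps becomes Qd = 750 − 1.5(Ps − 31) = 796.5 - 1.5Ps. Setting this equal to supply: 796.5 - 1.5Ps = -64 + 9Ps, so Ps = 1721/21.
Buyers pay Pb = 1721/21 − 31 = 1070/21; Q' = -64 + 9·(1721/21) = 4715/7.
Buyers' price falls by P* − Pb = 1628/21 − 1070/21 = 186/7; sellers' price rises by Ps − P* = 1721/21 − 1628/21 = 31/7.

Buyers gain 186/7 per unit; sellers gain 31/7 per unit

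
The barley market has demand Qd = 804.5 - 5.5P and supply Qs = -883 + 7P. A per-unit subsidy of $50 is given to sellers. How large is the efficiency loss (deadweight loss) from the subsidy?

Pre-subsidy: 804.5 - 5.5P = -883 + 7P gives P* = 135, Q* = 62.
With the subsidy, sellers receive Ps = Pb + 50 for each unit, where Pb is the price buyers pay.
Supply in terms of Pb becomes Qs = -883 + 7(Pb + 50) = -533 + 7Pb. Setting this equal to demand: 804.5 - 5.5Pb = -533 + 7Pb, so Pb = 107.
Sellers receive Ps = 107 + 50 = 157; Q' = 804.5 − 5.5·107 = 216.
The subsidy expands output by 216 − 62 = 154 past the efficient level; on those units the gap between marginal cost and willingness to pay runs from 0 up to 50.
DWL = ½ × 50 × 154 = 3850.

Deadweight loss = $3850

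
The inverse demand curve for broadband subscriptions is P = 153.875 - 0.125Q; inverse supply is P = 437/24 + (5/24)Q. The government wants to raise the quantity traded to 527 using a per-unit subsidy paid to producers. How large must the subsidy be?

At Q = 527, from the demand curve buyers pay Pb = 153.875 − 0.125·527 = 88; from the supply curve sellers need Ps = 437/24 + (5/24)·527 = 128.
The subsidy must fill the gap: s = Ps − Pb = 128 − 88 = 40.

Required subsidy s = 40 per unit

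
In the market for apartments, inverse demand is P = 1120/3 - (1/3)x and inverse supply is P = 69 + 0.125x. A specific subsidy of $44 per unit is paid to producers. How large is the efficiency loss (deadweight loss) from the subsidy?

Deadweight loss = $2112

Pre-subsidy: 1120/3 - (1/3)x = 69 + 0.125x gives x* = 664 and P* = 152.
With the subsidy, sellers receive Ps = Pb + 44 for each unit, where Pb is the price buyers pay.
On the curves, Pb = 1120/3 - (1/3)x and Ps = 69 + 0.125x; the wedge Ps − Pb = 44 gives 69 + 0.125x − (1120/3 - (1/3)x) = 44, so x' = 760.
Then Pb = 1120/3 − (1/3)·760 = 120 and Ps = 69 + 0.125·760 = 164.
The subsidy expands output by 760 − 664 = 96 past the efficient level; on those units the gap between marginal cost and willingness to pay runs from 0 up to 44.
DWL = ½ × 44 × 96 = 2112.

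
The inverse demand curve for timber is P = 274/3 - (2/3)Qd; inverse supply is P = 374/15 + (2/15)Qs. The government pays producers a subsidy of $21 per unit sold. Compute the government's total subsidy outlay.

Pre-subsidy: 274/3 - (2/3)Q = 374/15 + (2/15)Q gives Q* = 83 and P* = 36.
With the subsidy, sellers receive Ps = Pb + 21 for each unit, where Pb is the price buyers pay.
On the curves, Pb = 274/3 - (2/3)Q and Ps = 374/15 + (2/15)Q; the wedge Ps − Pb = 21 gives 374/15 + (2/15)Q − (274/3 - (2/3)Q) = 21, so Q' = 109.25.
Then Pb = 274/3 − (2/3)·109.25 = 18.5 and Ps = 374/15 + (2/15)·109.25 = 39.5.
Government outlay = subsidy × quantity = 21 × 109.25 = 2294.25.

Government cost = $2294.25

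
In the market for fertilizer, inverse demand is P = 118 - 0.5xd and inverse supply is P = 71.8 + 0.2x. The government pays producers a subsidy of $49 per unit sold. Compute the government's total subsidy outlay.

Pre-subsidy: 118 - 0.5x = 71.8 + 0.2x gives x* = 66 and P* = 85.
With the subsidy, sellers receive Ps = Pb + 49 for each unit, where Pb is the price buyers pay.
On the curves, Pb = 118 - 0.5x and Ps = 71.8 + 0.2x; the wedge Ps − Pb = 49 gives 71.8 + 0.2x − (118 - 0.5x) = 49, so x' = 136.
Then Pb = 118 − 0.5·136 = 50 and Ps = 71.8 + 0.2·136 = 99.
Government outlay = subsidy × quantity = 49 × 136 = 6664.

Government cost = $6664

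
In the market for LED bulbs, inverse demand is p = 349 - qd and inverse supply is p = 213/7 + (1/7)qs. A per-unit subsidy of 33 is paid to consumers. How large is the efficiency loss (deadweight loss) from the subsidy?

Deadweight loss = 476.4375

Pre-subsidy: 349 - q = 213/7 + (1/7)q gives q* = 278.75 and p* = 70.25.
With the rebate, buyers effectively pay pb = ps − 33, where ps is the price sellers receive.
On the curves, pb = 349 - q and ps = 213/7 + (1/7)q; the wedge ps − pb = 33 gives 213/7 + (1/7)q − (349 - q) = 33, so q' = 307.625.
Then pb = 349 − 1·307.625 = 41.375 and ps = 213/7 + (1/7)·307.625 = 74.375.
The subsidy expands output by 307.625 − 278.75 = 28.875 past the efficient level; on those units the gap between marginal cost and willingness to pay runs from 0 up to 33.
DWL = ½ × 33 × 28.875 = 476.4375.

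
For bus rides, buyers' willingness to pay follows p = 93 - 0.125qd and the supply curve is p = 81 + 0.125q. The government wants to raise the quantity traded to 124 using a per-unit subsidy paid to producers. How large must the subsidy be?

At q = 124, from the demand curve buyers pay pb = 93 − 0.125·124 = 77.5; from the supply curve sellers need ps = 81 + 0.125·124 = 96.5.
The subsidy must fill the gap: s = ps − pb = 96.5 − 77.5 = 19.

Required subsidy s = 19 per unit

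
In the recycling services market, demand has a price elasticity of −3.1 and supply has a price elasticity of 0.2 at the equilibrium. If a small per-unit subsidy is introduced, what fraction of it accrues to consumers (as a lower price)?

Consumer share = 2/33

For a small subsidy around the equilibrium, the benefit split depends on the relative slopes, which at a point are proportional to the elasticities.
Buyer share = εs/(εs + |εd|) = 0.2/(0.2 + 3.1) = 2/33; seller share = |εd|/(εs + |εd|) = 31/33.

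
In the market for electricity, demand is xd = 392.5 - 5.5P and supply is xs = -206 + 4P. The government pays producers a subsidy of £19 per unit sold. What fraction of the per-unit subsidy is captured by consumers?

Pre-subsidy: 392.5 - 5.5P = -206 + 4P gives P* = 63, x* = 46.
With the subsidy, sellers receive Ps = Pb + 19 for each unit, where Pb is the price buyers pay.
Supply in terms of Pb becomes xs = -206 + 4(Pb + 19) = -130 + 4Pb. Setting this equal to demand: 392.5 - 5.5Pb = -130 + 4Pb, so Pb = 55.
Sellers receive Ps = 55 + 19 = 74; x' = 392.5 − 5.5·55 = 90.
Buyers' price falls by P* − Pb = 63 − 55 = 8; sellers' price rises by Ps − P* = 74 − 63 = 11.
So consumers capture 8/19 = 8/19 of each unit of subsidy.

Consumer share = 8/19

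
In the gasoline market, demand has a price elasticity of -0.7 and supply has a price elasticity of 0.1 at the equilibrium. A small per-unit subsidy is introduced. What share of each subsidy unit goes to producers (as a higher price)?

Producer share = 0.875

For a small subsidy around the equilibrium, the benefit split depends on the relative slopes, which at a point are proportional to the elasticities.
Buyer share = εs/(εs + |εd|) = 0.1/(0.1 + 0.7) = 0.125; seller share = |εd|/(εs + |εd|) = 0.875.
So producers capture 0.875 of the subsidy.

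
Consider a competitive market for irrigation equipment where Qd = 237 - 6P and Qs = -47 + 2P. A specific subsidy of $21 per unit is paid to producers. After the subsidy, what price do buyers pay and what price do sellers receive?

Buyers pay $30.25; sellers receive $51.25

Pre-subsidy: 237 - 6P = -47 + 2P gives P* = 35.5, Q* = 24.
With the subsidy, sellers receive Ps = Pb + 21 for each unit, where Pb is the price buyers pay.
Supply in terms of Pb becomes Qs = -47 + 2(Pb + 21) = -5 + 2Pb. Setting this equal to demand: 237 - 6Pb = -5 + 2Pb, so Pb = 30.25.
Sellers receive Ps = 30.25 + 21 = 51.25; Q' = 237 − 6·30.25 = 55.5.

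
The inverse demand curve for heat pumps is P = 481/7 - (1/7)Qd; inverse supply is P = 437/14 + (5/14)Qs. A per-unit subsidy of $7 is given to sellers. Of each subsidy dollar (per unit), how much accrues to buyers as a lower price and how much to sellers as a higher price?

Pre-subsidy: 481/7 - (1/7)Q = 437/14 + (5/14)Q gives Q* = 75 and P* = 58.
With the subsidy, sellers receive Ps = Pb + 7 for each unit, where Pb is the price buyers pay.
On the curves, Pb = 481/7 - (1/7)Q and Ps = 437/14 + (5/14)Q; the wedge Ps − Pb = 7 gives 437/14 + (5/14)Q − (481/7 - (1/7)Q) = 7, so Q' = 89.
Then Pb = 481/7 − (1/7)·89 = 56 and Ps = 437/14 + (5/14)·89 = 63.
Buyers' price falls by P* − Pb = 58 − 56 = 2; sellers' price rises by Ps − P* = 63 − 58 = 5.

Buyers gain $2 per unit; sellers gain $5 per unit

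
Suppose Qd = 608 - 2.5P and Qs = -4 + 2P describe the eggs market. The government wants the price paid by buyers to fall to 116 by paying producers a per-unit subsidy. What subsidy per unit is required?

At a buyer price of 116, quantity demanded is 608 − 2.5·116 = 318.
Sellers supply 318 only when they receive Ps with -4 + 2·Ps = 318, i.e. Ps = 161.
s = Ps − Pb = 161 − 116 = 45.

Required subsidy s = 45 per unit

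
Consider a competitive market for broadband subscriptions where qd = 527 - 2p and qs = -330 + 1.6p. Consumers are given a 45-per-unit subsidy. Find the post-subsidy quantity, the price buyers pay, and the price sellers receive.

Pre-subsidy: 527 - 2p = -330 + 1.6p gives p* = 4285/18, q* = 458/9.
With the rebate, buyers effectively pay pb = ps − 45, where ps is the price sellers receive.
Demand in terms of ps becomes qd = 527 − 2(ps − 45) = 617 - 2ps. Setting this equal to supply: 617 - 2ps = -330 + 1.6ps, so ps = 4735/18.
Buyers pay pb = 4735/18 − 45 = 3925/18; q' = -330 + 1.6·(4735/18) = 818/9.

q' = 818/9; buyers pay 3925/18; sellers receive 4735/18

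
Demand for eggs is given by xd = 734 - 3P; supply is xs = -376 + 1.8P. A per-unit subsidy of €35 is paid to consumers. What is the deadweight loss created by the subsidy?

Deadweight loss = €689.0625

Pre-subsidy: 734 - 3P = -376 + 1.8P gives P* = 231.25, x* = 40.25.
With the rebate, buyers effectively pay Pb = Ps − 35, where Ps is the price sellers receive.
Demand in terms of Ps becomes xd = 734 − 3(Ps − 35) = 839 - 3Ps. Setting this equal to supply: 839 - 3Ps = -376 + 1.8Ps, so Ps = 253.125.
Buyers pay Pb = 253.125 − 35 = 218.125; x' = -376 + 1.8·253.125 = 79.625.
The subsidy expands output by 79.625 − 40.25 = 39.375 past the efficient level; on those units the gap between marginal cost and willingness to pay runs from 0 up to 35.
DWL = ½ × 35 × 39.375 = 689.0625.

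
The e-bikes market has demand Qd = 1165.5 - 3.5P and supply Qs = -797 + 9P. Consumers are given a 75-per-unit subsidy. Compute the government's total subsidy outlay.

Government cost = 60375

Pre-subsidy: 1165.5 - 3.5P = -797 + 9P gives P* = 157, Q* = 616.
With the rebate, buyers effectively pay Pb = Ps − 75, where Ps is the price sellers receive.
Demand in terms of Ps becomes Qd = 1165.5 − 3.5(Ps − 75) = 1428 - 3.5Ps. Setting this equal to supply: 1428 - 3.5Ps = -797 + 9Ps, so Ps = 178.
Buyers pay Pb = 178 − 75 = 103; Q' = -797 + 9·178 = 805.
Government outlay = subsidy × quantity = 75 × 805 = 60375.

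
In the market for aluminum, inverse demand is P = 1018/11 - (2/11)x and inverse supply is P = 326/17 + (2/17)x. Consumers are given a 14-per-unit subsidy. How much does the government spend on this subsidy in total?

Government cost = 4084.5

Pre-subsidy: 1018/11 - (2/11)x = 326/17 + (2/17)x gives x* = 245 and P* = 48.
With the rebate, buyers effectively pay Pb = Ps − 14, where Ps is the price sellers receive.
On the curves, Pb = 1018/11 - (2/11)x and Ps = 326/17 + (2/17)x; the wedge Ps − Pb = 14 gives 326/17 + (2/17)x − (1018/11 - (2/11)x) = 14, so x' = 291.75.
Then Pb = 1018/11 − (2/11)·291.75 = 39.5 and Ps = 326/17 + (2/17)·291.75 = 53.5.
Government outlay = subsidy × quantity = 14 × 291.75 = 4084.5.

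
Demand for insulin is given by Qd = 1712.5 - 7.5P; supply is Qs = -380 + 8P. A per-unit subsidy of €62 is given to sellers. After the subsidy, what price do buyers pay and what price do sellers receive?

Buyers pay €103; sellers receive €165

Pre-subsidy: 1712.5 - 7.5P = -380 + 8P gives P* = 135, Q* = 700.
With the subsidy, sellers receive Ps = Pb + 62 for each unit, where Pb is the price buyers pay.
Supply in terms of Pb becomes Qs = -380 + 8(Pb + 62) = 116 + 8Pb. Setting this equal to demand: 1712.5 - 7.5Pb = 116 + 8Pb, so Pb = 103.
Sellers receive Ps = 103 + 62 = 165; Q' = 1712.5 − 7.5·103 = 940.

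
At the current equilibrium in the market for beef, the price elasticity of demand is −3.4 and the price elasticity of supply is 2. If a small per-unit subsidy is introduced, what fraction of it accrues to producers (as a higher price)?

For a small subsidy around the equilibrium, the benefit split depends on the relative slopes, which at a point are proportional to the elasticities.
Buyer share = εs/(εs + |εd|) = 2/(2 + 3.4) = 10/27; seller share = |εd|/(εs + |εd|) = 17/27.
So producers capture 17/27 of the subsidy.

Producer share = 17/27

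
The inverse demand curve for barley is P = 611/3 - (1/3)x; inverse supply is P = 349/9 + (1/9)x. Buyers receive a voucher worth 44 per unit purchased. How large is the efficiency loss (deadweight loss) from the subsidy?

Deadweight loss = 2178

Pre-subsidy: 611/3 - (1/3)x = 349/9 + (1/9)x gives x* = 371 and P* = 80.
With the rebate, buyers effectively pay Pb = Ps − 44, where Ps is the price sellers receive.
On the curves, Pb = 611/3 - (1/3)x and Ps = 349/9 + (1/9)x; the wedge Ps − Pb = 44 gives 349/9 + (1/9)x − (611/3 - (1/3)x) = 44, so x' = 470.
Then Pb = 611/3 − (1/3)·470 = 47 and Ps = 349/9 + (1/9)·470 = 91.
The subsidy expands output by 470 − 371 = 99 past the efficient level; on those units the gap between marginal cost and willingness to pay runs from 0 up to 44.
DWL = ½ × 44 × 99 = 2178.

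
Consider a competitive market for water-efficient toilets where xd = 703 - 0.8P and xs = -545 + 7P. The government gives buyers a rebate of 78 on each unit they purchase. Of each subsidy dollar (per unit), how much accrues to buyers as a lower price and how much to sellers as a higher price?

Buyers gain 70 per unit; sellers gain 8 per unit

Pre-subsidy: 703 - 0.8P = -545 + 7P gives P* = 160, x* = 575.
With the rebate, buyers effectively pay Pb = Ps − 78, where Ps is the price sellers receive.
Demand in terms of Ps becomes xd = 703 − 0.8(Ps − 78) = 765.4 - 0.8Ps. Setting this equal to supply: 765.4 - 0.8Ps = -545 + 7Ps, so Ps = 168.
Buyers pay Pb = 168 − 78 = 90; x' = -545 + 7·168 = 631.
Buyers' price falls by P* − Pb = 160 − 90 = 70; sellers' price rises by Ps − P* = 168 − 160 = 8.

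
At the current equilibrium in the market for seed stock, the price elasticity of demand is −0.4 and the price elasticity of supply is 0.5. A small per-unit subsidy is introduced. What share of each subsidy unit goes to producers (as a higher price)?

Producer share = 4/9

For a small subsidy around the equilibrium, the benefit split depends on the relative slopes, which at a point are proportional to the elasticities.
Buyer share = εs/(εs + |εd|) = 0.5/(0.5 + 0.4) = 5/9; seller share = |εd|/(εs + |εd|) = 4/9.
So producers capture 4/9 of the subsidy.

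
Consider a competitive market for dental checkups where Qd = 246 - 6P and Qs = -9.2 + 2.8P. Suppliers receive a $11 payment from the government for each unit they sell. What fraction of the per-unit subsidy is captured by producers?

Producer share = 15/22

Pre-subsidy: 246 - 6P = -9.2 + 2.8P gives P* = 29, Q* = 72.
With the subsidy, sellers receive Ps = Pb + 11 for each unit, where Pb is the price buyers pay.
Supply in terms of Pb becomes Qs = -9.2 + 2.8(Pb + 11) = 21.6 + 2.8Pb. Setting this equal to demand: 246 - 6Pb = 21.6 + 2.8Pb, so Pb = 25.5.
Sellers receive Ps = 25.5 + 11 = 36.5; Q' = 246 − 6·25.5 = 93.
Buyers' price falls by P* − Pb = 29 − 25.5 = 3.5; sellers' price rises by Ps − P* = 36.5 − 29 = 7.5.
So producers capture 7.5/11 = 15/22 of each unit of subsidy.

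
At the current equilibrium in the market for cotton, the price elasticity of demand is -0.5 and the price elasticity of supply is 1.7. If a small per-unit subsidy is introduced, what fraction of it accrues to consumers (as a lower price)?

For a small subsidy around the equilibrium, the benefit split depends on the relative slopes, which at a point are proportional to the elasticities.
Buyer share = εs/(εs + |εd|) = 1.7/(1.7 + 0.5) = 17/22; seller share = |εd|/(εs + |εd|) = 5/22.

Consumer share = 17/22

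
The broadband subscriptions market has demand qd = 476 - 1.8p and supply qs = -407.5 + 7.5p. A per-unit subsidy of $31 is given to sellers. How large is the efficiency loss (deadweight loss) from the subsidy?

Pre-subsidy: 476 - 1.8p = -407.5 + 7.5p gives p* = 95, q* = 305.
With the subsidy, sellers receive ps = pb + 31 for each unit, where pb is the price buyers pay.
Supply in terms of pb becomes qs = -407.5 + 7.5(pb + 31) = -175 + 7.5pb. Setting this equal to demand: 476 - 1.8pb = -175 + 7.5pb, so pb = 70.
Sellers receive ps = 70 + 31 = 101; q' = 476 − 1.8·70 = 350.
The subsidy expands output by 350 − 305 = 45 past the efficient level; on those units the gap between marginal cost and willingness to pay runs from 0 up to 31.
DWL = ½ × 31 × 45 = 697.5.

Deadweight loss = $697.5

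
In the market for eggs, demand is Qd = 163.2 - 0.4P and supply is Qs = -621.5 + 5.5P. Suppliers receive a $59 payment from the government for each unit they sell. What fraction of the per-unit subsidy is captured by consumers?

Pre-subsidy: 163.2 - 0.4P = -621.5 + 5.5P gives P* = 133, Q* = 110.
With the subsidy, sellers receive Ps = Pb + 59 for each unit, where Pb is the price buyers pay.
Supply in terms of Pb becomes Qs = -621.5 + 5.5(Pb + 59) = -297 + 5.5Pb. Setting this equal to demand: 163.2 - 0.4Pb = -297 + 5.5Pb, so Pb = 78.
Sellers receive Ps = 78 + 59 = 137; Q' = 163.2 − 0.4·78 = 132.
Buyers' price falls by P* − Pb = 133 − 78 = 55; sellers' price rises by Ps − P* = 137 − 133 = 4.
So consumers capture 55/59 = 55/59 of each unit of subsidy.

Consumer share = 55/59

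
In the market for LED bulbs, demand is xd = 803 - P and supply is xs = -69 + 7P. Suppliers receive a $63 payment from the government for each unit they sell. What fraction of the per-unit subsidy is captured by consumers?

Consumer share = 0.875

Pre-subsidy: 803 - P = -69 + 7P gives P* = 109, x* = 694.
With the subsidy, sellers receive Ps = Pb + 63 for each unit, where Pb is the price buyers pay.
Supply in terms of Pb becomes xs = -69 + 7(Pb + 63) = 372 + 7Pb. Setting this equal to demand: 803 - Pb = 372 + 7Pb, so Pb = 53.875.
Sellers receive Ps = 53.875 + 63 = 116.875; x' = 803 − 1·53.875 = 749.125.
Buyers' price falls by P* − Pb = 109 − 53.875 = 55.125; sellers' price rises by Ps − P* = 116.875 − 109 = 7.875.
So consumers capture 55.125/63 = 0.875 of each unit of subsidy.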